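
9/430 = 9/430 = 0.02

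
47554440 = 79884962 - 32330522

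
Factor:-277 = -277^1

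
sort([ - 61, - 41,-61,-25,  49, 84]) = [ - 61, - 61, - 41, - 25,  49 , 84] 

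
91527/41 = 91527/41 = 2232.37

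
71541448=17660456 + 53880992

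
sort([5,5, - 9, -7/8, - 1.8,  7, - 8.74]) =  [ - 9, - 8.74, - 1.8, - 7/8, 5, 5,  7]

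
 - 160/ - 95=32/19= 1.68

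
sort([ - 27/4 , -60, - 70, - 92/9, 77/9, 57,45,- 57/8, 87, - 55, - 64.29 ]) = [ - 70, - 64.29, - 60, - 55, - 92/9, - 57/8, - 27/4, 77/9,45,57,  87]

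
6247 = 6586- 339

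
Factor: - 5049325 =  - 5^2*201973^1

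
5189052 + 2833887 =8022939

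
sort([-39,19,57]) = [  -  39 , 19,57] 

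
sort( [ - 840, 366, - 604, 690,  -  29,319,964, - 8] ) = [ - 840, - 604, - 29, - 8, 319, 366, 690, 964] 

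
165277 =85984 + 79293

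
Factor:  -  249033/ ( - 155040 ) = 2^( - 5)*5^( - 1)*257^1 = 257/160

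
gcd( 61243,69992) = 8749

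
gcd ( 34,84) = 2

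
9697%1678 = 1307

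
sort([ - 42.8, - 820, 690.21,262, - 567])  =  [ - 820, - 567, - 42.8 , 262,690.21]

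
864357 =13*66489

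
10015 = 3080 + 6935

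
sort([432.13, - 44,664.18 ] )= [ - 44,  432.13,664.18 ]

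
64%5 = 4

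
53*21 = 1113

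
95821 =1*95821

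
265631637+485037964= 750669601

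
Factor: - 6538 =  - 2^1*7^1*467^1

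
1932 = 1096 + 836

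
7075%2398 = 2279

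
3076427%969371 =168314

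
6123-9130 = -3007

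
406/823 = 406/823 = 0.49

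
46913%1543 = 623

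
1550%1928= 1550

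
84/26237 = 84/26237 = 0.00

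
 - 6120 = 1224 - 7344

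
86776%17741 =15812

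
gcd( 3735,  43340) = 5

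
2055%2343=2055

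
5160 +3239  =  8399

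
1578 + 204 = 1782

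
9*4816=43344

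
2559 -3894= - 1335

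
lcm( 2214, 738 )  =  2214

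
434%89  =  78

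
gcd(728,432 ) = 8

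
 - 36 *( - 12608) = 453888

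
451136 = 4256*106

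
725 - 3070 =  - 2345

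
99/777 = 33/259 = 0.13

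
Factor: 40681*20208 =822081648 = 2^4*3^1*17^1 * 421^1*2393^1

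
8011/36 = 8011/36= 222.53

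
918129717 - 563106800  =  355022917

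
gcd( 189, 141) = 3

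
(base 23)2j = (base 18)3B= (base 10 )65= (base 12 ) 55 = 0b1000001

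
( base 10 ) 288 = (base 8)440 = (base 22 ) d2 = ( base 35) 88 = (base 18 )G0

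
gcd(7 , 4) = 1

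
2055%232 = 199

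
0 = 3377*0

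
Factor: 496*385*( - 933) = -178165680=-  2^4*3^1*5^1*7^1 * 11^1 *31^1*311^1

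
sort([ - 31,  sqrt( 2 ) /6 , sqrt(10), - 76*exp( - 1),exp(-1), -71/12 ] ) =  [ -31 , - 76*exp( - 1) , -71/12,sqrt( 2)/6,exp ( - 1), sqrt( 10)]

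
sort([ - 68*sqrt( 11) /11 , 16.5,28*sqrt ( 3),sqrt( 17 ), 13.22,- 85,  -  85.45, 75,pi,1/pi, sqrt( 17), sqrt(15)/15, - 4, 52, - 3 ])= [ - 85.45, - 85, -68* sqrt(11 ) /11, - 4, - 3, sqrt( 15) /15, 1/pi, pi, sqrt( 17), sqrt ( 17), 13.22,16.5, 28  *  sqrt ( 3 ), 52 , 75 ]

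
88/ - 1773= - 1 + 1685/1773 = - 0.05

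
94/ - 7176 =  - 47/3588 = -  0.01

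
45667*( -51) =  - 2329017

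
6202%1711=1069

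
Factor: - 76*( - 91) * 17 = 117572 = 2^2*7^1*13^1 * 17^1*19^1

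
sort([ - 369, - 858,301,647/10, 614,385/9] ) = [ - 858,- 369,385/9, 647/10, 301,  614]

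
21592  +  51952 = 73544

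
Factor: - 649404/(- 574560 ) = 2^(  -  3 )*5^( - 1)*19^(-1 )*859^1=859/760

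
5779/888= 5779/888 =6.51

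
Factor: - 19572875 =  -5^3 * 7^1*22369^1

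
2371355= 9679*245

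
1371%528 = 315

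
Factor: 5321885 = 5^1*1064377^1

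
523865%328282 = 195583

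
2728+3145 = 5873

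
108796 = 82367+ 26429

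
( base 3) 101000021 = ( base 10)7297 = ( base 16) 1C81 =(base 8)16201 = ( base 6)53441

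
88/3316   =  22/829 =0.03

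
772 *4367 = 3371324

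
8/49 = 8/49 = 0.16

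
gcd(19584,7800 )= 24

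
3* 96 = 288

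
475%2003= 475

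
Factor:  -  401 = - 401^1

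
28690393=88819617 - 60129224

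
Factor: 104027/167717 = 7^2*79^( - 1) = 49/79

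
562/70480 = 281/35240 = 0.01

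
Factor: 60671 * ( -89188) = - 2^2 * 11^1*13^2*359^1*2027^1= - 5411125148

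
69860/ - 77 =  - 9980/11 = - 907.27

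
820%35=15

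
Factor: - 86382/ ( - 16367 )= 2^1*3^2*13^(- 1)*1259^( - 1 )* 4799^1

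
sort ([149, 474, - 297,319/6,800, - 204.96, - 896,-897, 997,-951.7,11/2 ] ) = [ - 951.7, - 897, - 896, - 297, - 204.96,11/2, 319/6,149, 474,  800, 997 ]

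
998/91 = 998/91 = 10.97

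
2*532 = 1064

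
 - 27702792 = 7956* ( - 3482)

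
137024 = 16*8564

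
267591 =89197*3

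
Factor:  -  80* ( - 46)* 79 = 290720= 2^5*5^1*23^1  *79^1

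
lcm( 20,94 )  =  940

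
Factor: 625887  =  3^4*7727^1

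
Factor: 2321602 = 2^1 * 37^1*137^1*229^1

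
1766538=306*5773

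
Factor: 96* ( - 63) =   -  6048=-  2^5*3^3*7^1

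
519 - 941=  -  422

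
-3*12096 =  - 36288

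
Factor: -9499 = - 7^1*23^1* 59^1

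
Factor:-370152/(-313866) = 2^2*7^ ( - 1 )*47^(-1)*97^1=388/329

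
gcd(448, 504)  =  56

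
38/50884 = 19/25442 = 0.00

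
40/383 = 40/383 = 0.10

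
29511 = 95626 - 66115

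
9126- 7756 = 1370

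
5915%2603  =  709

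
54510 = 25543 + 28967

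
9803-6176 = 3627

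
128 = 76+52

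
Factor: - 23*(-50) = 1150 = 2^1*5^2*23^1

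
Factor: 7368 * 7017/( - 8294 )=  - 25850628/4147 = - 2^2*3^2*11^(  -  1) * 13^( - 1 )*29^ (- 1)*307^1*2339^1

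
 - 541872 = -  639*848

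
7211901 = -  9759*( - 739 ) 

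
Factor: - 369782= -2^1*7^1*61^1*433^1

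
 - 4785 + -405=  - 5190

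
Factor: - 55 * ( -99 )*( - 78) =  - 2^1*3^3 * 5^1 * 11^2 * 13^1 = -424710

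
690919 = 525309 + 165610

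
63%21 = 0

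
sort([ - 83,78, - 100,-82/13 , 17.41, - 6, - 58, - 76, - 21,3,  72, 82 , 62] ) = [ - 100,- 83, - 76 ,-58, - 21,  -  82/13, - 6, 3,  17.41, 62, 72, 78, 82 ]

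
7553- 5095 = 2458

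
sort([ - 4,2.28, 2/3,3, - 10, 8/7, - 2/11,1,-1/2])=[ - 10,  -  4, - 1/2, - 2/11, 2/3, 1, 8/7,2.28, 3]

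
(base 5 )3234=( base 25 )hj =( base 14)23a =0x1BC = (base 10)444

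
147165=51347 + 95818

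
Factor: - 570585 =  - 3^1*5^1 *38039^1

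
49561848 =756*65558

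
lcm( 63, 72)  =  504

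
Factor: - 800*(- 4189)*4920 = 16487904000= 2^8*3^1 * 5^3*41^1*59^1* 71^1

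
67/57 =1 + 10/57=1.18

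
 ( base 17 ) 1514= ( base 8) 14353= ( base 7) 24412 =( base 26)9b9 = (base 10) 6379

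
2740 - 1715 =1025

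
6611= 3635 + 2976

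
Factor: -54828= - 2^2*3^2 * 1523^1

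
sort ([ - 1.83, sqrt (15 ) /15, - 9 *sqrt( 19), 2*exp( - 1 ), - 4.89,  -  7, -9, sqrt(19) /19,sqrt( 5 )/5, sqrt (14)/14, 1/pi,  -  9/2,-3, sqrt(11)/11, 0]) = [ - 9*sqrt( 19), - 9, - 7, -4.89, - 9/2,-3 , - 1.83,0,sqrt( 19) /19,sqrt( 15 )/15, sqrt(14) /14, sqrt( 11 )/11,  1/pi,sqrt(5 )/5, 2*exp(- 1)]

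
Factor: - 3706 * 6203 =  - 2^1 * 17^1 * 109^1*6203^1 = - 22988318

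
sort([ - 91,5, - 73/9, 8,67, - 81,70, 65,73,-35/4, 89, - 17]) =[ - 91, - 81, - 17, - 35/4,-73/9,5,8,65,67,  70,73,89] 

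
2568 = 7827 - 5259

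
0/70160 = 0 = 0.00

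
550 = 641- 91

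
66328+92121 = 158449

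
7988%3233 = 1522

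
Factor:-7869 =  - 3^1*43^1*61^1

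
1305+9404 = 10709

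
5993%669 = 641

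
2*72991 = 145982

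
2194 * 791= 1735454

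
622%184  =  70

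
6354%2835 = 684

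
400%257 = 143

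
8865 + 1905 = 10770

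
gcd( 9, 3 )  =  3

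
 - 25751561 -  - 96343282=70591721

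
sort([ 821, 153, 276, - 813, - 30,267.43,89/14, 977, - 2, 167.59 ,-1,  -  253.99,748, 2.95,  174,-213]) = [  -  813,- 253.99, - 213 , - 30, - 2, - 1,2.95, 89/14, 153, 167.59, 174,267.43 , 276, 748,821, 977] 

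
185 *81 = 14985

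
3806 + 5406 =9212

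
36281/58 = 36281/58 = 625.53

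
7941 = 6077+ 1864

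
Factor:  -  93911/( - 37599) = 3^ ( - 1)*83^( - 1)*151^( - 1)*  93911^1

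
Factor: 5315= 5^1*1063^1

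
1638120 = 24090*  68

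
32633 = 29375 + 3258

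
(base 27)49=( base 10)117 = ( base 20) 5h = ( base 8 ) 165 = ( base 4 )1311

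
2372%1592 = 780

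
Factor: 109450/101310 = 995/921 = 3^( - 1 )*5^1*199^1*307^(- 1)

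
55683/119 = 467+110/119 = 467.92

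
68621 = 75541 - 6920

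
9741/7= 9741/7 = 1391.57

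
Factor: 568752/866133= 2^4*3^( - 3) * 37^( - 1 )*41^1 = 656/999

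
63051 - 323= 62728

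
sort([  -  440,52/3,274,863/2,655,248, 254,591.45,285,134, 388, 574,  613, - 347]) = [ - 440, - 347,52/3, 134,248, 254,274, 285,388,863/2,574,  591.45,613,655]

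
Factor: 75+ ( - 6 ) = 69 = 3^1*23^1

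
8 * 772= 6176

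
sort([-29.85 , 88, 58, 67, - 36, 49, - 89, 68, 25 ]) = [-89, - 36, - 29.85,25,  49, 58,67,68,88 ] 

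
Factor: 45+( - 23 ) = 22 = 2^1 * 11^1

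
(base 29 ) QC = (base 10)766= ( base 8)1376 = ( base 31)om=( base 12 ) 53A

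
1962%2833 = 1962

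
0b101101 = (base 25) 1k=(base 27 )1i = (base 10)45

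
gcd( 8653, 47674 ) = 1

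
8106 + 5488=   13594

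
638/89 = 7 + 15/89 = 7.17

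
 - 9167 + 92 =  - 9075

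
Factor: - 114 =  - 2^1*3^1*19^1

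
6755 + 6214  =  12969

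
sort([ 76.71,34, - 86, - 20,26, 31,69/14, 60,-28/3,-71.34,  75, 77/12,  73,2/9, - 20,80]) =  [-86, - 71.34,-20,-20, -28/3,2/9 , 69/14,77/12, 26,  31,34, 60, 73, 75,76.71,  80] 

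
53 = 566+-513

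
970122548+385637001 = 1355759549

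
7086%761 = 237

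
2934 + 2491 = 5425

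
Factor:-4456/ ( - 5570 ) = 4/5 = 2^2*5^( -1)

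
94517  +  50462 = 144979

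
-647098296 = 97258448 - 744356744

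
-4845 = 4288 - 9133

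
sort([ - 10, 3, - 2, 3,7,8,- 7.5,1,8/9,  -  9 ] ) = [ - 10,-9, - 7.5, - 2,  8/9, 1,3 , 3, 7, 8 ]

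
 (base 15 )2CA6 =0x2586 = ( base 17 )1g41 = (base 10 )9606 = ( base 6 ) 112250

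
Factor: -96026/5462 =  - 48013/2731 = - 7^1*19^3*2731^ ( - 1) 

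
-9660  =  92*( -105)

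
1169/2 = 584 +1/2 =584.50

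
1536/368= 4+4/23 =4.17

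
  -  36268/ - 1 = 36268 + 0/1 = 36268.00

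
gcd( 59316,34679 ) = 1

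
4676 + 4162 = 8838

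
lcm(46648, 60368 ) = 1026256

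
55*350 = 19250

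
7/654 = 7/654 =0.01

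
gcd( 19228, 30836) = 4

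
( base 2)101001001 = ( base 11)27A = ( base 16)149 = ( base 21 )FE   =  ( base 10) 329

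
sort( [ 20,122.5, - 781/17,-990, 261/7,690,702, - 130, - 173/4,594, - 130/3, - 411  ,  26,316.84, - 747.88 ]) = [ - 990, - 747.88, - 411, - 130, - 781/17, - 130/3, - 173/4, 20,26,261/7,122.5 , 316.84, 594 , 690,702] 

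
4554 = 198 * 23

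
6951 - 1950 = 5001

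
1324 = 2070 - 746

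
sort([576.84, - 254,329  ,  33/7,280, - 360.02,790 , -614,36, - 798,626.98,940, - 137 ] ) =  [- 798,-614,  -  360.02, - 254,- 137,33/7,36, 280,  329,576.84,626.98  ,  790,940] 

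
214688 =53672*4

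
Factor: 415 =5^1* 83^1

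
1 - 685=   -684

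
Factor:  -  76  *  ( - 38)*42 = 2^4*3^1*7^1  *  19^2 = 121296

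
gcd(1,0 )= 1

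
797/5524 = 797/5524 = 0.14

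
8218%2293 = 1339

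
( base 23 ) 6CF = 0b110110001001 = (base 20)8D5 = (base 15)1060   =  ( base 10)3465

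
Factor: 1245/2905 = 3/7 =3^1*7^( - 1)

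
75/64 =75/64 =1.17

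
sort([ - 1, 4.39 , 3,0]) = [ - 1,0,3,4.39] 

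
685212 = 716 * 957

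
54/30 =9/5= 1.80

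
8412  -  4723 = 3689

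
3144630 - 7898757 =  - 4754127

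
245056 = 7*35008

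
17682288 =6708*2636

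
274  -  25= 249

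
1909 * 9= 17181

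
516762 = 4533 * 114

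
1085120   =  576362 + 508758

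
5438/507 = 10+368/507 = 10.73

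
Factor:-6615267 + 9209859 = 2594592 = 2^5*3^4* 7^1*11^1* 13^1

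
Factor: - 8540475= - 3^1*5^2*23^1*4951^1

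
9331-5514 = 3817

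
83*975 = 80925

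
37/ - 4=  - 37/4 = - 9.25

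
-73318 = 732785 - 806103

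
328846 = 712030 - 383184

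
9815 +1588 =11403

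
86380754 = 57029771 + 29350983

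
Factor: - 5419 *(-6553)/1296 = 2^(  -  4 )*3^( - 4)*5419^1  *6553^1   =  35510707/1296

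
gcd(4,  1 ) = 1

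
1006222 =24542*41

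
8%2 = 0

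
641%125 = 16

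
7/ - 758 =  - 1 + 751/758 = - 0.01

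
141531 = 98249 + 43282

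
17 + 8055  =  8072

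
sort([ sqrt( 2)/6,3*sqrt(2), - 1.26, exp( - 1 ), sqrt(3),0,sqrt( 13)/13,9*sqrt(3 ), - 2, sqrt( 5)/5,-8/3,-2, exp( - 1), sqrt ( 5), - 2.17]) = [ - 8/3, - 2.17, - 2, - 2, - 1.26,0,sqrt( 2 )/6, sqrt(13 ) /13,exp( - 1 ),  exp( - 1 ),sqrt( 5)/5, sqrt (3), sqrt( 5 ),3*sqrt(2) , 9 * sqrt(3)]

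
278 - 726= - 448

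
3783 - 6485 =-2702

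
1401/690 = 2  +  7/230  =  2.03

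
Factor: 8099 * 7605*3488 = 2^5*3^2*5^1*7^1*13^3 * 89^1*109^1=214836017760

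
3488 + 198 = 3686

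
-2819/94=-30 + 1/94 = - 29.99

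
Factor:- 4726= - 2^1*17^1*139^1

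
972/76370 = 486/38185 = 0.01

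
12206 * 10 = 122060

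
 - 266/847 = - 1  +  83/121 = - 0.31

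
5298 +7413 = 12711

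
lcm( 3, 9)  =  9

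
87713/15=5847 + 8/15 = 5847.53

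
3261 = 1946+1315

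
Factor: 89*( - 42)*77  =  -2^1*3^1* 7^2 * 11^1*89^1 = -  287826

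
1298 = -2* (- 649) 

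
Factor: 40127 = 40127^1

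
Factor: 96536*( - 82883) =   -  2^3 * 11^1 * 1097^1*82883^1 = - 8001193288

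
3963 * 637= 2524431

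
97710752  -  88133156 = 9577596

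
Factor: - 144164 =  - 2^2*23^1*1567^1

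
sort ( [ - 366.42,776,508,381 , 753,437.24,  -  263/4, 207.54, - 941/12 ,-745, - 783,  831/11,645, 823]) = [ - 783,  -  745, - 366.42,-941/12 ,- 263/4 , 831/11,  207.54,  381,437.24,508,  645, 753, 776,823]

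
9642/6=1607 = 1607.00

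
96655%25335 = 20650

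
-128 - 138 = -266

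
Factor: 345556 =2^2 * 86389^1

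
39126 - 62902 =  - 23776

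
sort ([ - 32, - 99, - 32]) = [ - 99,-32, - 32]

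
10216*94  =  960304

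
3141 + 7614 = 10755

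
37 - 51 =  - 14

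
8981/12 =8981/12 = 748.42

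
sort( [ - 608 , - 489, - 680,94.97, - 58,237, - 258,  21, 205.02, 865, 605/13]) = [ - 680, - 608, - 489, - 258,-58, 21, 605/13,  94.97,205.02,  237,865 ]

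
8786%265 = 41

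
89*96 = 8544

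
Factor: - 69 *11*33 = -25047 = - 3^2*11^2*23^1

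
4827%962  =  17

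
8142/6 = 1357= 1357.00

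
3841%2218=1623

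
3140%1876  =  1264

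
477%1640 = 477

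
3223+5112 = 8335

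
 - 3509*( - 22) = 77198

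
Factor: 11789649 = 3^2*1309961^1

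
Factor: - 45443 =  - 29^1*1567^1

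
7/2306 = 7/2306 = 0.00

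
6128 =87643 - 81515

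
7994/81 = 7994/81 = 98.69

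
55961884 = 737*75932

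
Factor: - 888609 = - 3^1*271^1*1093^1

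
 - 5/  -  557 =5/557 =0.01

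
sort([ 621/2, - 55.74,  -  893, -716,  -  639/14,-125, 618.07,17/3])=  [ - 893, - 716, - 125, - 55.74,-639/14,17/3, 621/2, 618.07 ] 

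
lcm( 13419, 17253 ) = 120771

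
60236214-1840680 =58395534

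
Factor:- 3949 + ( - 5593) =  - 9542 = - 2^1 * 13^1*367^1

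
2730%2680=50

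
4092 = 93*44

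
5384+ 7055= 12439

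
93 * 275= 25575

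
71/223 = 71/223 = 0.32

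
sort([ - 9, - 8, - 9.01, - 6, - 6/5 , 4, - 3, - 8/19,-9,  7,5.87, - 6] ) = [  -  9.01, - 9, - 9,-8, - 6, - 6, - 3, - 6/5, - 8/19 , 4, 5.87, 7 ] 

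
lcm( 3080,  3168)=110880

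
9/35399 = 9/35399 =0.00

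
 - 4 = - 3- 1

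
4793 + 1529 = 6322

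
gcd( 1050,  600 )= 150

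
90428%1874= 476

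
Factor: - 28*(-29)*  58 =2^3 * 7^1*29^2 =47096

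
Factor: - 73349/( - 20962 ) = 2^(-1 )*41^1*47^( - 1 )*223^( - 1)*1789^1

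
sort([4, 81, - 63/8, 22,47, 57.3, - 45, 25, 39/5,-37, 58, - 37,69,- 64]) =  [-64,  -  45, - 37,-37, - 63/8,4, 39/5, 22, 25, 47, 57.3, 58, 69, 81]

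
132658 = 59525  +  73133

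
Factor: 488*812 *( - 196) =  - 77666176 = - 2^7*7^3*29^1*61^1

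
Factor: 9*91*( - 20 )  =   - 16380 =- 2^2*3^2*5^1*7^1 * 13^1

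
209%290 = 209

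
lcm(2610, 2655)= 153990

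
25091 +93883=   118974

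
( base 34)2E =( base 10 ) 82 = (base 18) 4a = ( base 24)3A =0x52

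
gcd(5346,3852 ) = 18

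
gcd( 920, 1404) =4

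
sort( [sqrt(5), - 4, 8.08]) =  [ - 4, sqrt (5 ), 8.08]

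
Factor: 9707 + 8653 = 2^3*3^3*5^1*17^1= 18360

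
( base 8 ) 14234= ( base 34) 5FA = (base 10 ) 6300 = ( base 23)bkl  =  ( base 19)h8b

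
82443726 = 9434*8739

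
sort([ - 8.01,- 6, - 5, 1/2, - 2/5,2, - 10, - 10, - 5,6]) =[ - 10, - 10,-8.01,-6, - 5, - 5, - 2/5, 1/2,2,6 ] 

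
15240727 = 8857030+6383697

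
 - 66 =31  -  97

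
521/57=521/57 = 9.14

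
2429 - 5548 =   -  3119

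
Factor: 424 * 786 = 2^4*3^1 * 53^1*131^1 =333264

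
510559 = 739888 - 229329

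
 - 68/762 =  - 34/381 = - 0.09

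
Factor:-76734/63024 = - 2^ ( - 3)*3^2 * 7^2  *13^( - 1)*29^1 * 101^( - 1)  =  - 12789/10504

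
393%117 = 42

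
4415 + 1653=6068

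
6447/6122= 1 + 325/6122 = 1.05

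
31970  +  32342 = 64312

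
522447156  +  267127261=789574417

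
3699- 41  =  3658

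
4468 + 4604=9072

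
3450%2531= 919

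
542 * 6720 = 3642240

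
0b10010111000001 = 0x25c1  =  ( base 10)9665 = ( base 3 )111020222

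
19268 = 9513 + 9755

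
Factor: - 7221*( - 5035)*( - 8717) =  - 316930375995=-3^1*5^1* 19^1*23^1*29^1 * 53^1*83^1*379^1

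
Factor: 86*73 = 2^1*43^1 * 73^1= 6278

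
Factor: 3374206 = 2^1 * 11^2 *73^1 * 191^1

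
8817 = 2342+6475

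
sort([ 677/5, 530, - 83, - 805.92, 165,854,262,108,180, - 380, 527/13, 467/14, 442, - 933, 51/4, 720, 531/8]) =[-933, - 805.92, - 380, -83,51/4, 467/14,527/13 , 531/8, 108, 677/5, 165, 180, 262, 442, 530,720, 854 ]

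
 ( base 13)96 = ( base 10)123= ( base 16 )7B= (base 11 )102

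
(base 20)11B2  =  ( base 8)20656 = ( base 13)3C03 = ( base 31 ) 8U4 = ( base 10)8622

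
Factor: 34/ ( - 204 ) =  -2^ ( - 1 )  *  3^( - 1)  =  -1/6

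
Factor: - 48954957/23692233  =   - 67^1  *79^1* 3083^1*7897411^( - 1) =- 16318319/7897411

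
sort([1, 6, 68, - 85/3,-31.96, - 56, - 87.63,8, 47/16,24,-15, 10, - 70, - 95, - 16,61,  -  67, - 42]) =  [ - 95, - 87.63, - 70, - 67, - 56, - 42, - 31.96, - 85/3, - 16 , - 15,1  ,  47/16,  6,8, 10, 24 , 61,68]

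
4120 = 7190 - 3070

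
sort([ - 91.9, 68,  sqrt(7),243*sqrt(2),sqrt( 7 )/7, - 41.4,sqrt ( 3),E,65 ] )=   [- 91.9, - 41.4,sqrt(7)/7,sqrt(3),sqrt(7),E,  65,68,243*sqrt(2) ] 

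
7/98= 1/14=0.07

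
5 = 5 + 0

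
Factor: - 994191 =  - 3^1*11^1*47^1*641^1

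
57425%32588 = 24837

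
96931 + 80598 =177529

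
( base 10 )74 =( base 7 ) 134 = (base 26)2M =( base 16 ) 4a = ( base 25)2O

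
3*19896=59688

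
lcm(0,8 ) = 0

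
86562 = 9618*9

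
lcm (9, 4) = 36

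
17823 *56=998088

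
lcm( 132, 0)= 0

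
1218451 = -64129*( - 19) 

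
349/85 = 349/85 = 4.11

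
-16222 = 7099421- 7115643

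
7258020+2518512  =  9776532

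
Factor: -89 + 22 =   -  67^1 = - 67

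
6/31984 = 3/15992 = 0.00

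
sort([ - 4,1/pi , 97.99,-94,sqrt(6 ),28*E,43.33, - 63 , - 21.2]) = [ - 94, - 63, - 21.2,-4,1/pi,sqrt ( 6), 43.33,28*E,97.99 ]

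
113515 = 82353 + 31162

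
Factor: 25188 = 2^2*3^1*2099^1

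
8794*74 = 650756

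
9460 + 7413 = 16873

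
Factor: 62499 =3^1*83^1*251^1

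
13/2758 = 13/2758 = 0.00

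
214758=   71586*3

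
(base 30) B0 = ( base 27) C6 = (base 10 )330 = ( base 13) 1c5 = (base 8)512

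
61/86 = 61/86 = 0.71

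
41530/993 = 41530/993 = 41.82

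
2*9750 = 19500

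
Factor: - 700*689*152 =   -  73309600= - 2^5*5^2*7^1*13^1*19^1*53^1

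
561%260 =41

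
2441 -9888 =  - 7447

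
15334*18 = 276012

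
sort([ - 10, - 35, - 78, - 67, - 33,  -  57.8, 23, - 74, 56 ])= [ - 78,-74,-67  , - 57.8, - 35, - 33,-10,23, 56]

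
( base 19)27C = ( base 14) 45d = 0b1101100011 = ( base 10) 867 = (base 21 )1k6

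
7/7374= 7/7374 = 0.00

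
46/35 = 1  +  11/35  =  1.31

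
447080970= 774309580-327228610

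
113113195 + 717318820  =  830432015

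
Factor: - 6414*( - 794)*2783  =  14173028628=2^2*3^1*11^2*23^1*397^1 * 1069^1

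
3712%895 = 132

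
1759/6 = 293 + 1/6  =  293.17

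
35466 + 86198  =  121664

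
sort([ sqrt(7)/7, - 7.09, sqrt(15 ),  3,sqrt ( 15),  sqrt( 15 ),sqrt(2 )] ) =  [ - 7.09,sqrt(7 )/7,sqrt(2), 3,sqrt(15 ) , sqrt (15),sqrt( 15 )]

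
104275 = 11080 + 93195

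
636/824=159/206 = 0.77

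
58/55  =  1 + 3/55=1.05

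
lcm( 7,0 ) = 0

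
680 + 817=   1497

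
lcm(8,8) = 8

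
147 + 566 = 713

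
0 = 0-0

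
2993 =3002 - 9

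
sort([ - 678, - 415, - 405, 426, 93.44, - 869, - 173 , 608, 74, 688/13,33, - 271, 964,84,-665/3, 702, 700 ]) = [- 869, - 678, - 415,-405,-271,-665/3, - 173, 33,688/13, 74, 84, 93.44, 426, 608,700, 702 , 964 ]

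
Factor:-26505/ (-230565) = 3^1*31^1*809^( - 1)=93/809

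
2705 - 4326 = -1621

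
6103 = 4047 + 2056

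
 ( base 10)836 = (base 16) 344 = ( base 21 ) 1IH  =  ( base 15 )3ab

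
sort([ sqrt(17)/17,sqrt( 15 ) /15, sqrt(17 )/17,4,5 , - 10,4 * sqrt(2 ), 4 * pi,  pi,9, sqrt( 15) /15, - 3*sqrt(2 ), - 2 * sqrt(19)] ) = [ -10,  -  2*sqrt( 19), - 3 *sqrt(2), sqrt(17 ) /17, sqrt ( 17 ) /17 , sqrt(15)/15,sqrt ( 15) /15,pi,4, 5,4*sqrt(2),9,  4*pi] 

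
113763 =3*37921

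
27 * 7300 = 197100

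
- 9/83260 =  - 9/83260 =- 0.00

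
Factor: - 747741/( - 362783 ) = 843/409 = 3^1 * 281^1*409^( - 1 ) 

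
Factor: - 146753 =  - 101^1*1453^1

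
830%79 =40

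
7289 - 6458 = 831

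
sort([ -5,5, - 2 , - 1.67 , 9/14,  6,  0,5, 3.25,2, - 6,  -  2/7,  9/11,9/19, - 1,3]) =[ - 6, - 5, - 2 , - 1.67, - 1, - 2/7,0,  9/19, 9/14  ,  9/11, 2, 3,3.25 , 5,5  ,  6]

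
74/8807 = 74/8807 =0.01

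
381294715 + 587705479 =969000194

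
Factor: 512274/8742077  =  2^1*3^1*7^1*12197^1 *8742077^(-1)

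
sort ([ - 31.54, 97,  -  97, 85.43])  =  [ - 97,-31.54,  85.43, 97] 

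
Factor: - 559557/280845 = -5^( - 1 )*79^( - 1 )*787^1 = - 787/395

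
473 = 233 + 240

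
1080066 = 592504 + 487562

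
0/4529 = 0 = 0.00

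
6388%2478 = 1432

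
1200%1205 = 1200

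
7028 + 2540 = 9568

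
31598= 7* 4514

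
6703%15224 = 6703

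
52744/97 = 543 + 73/97 = 543.75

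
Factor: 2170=2^1 * 5^1* 7^1* 31^1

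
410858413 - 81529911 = 329328502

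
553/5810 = 79/830 = 0.10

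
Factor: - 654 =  - 2^1*3^1*109^1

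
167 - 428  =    -  261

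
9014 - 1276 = 7738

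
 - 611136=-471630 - 139506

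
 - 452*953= -430756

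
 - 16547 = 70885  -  87432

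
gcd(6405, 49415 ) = 5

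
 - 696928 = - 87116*8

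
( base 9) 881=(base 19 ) 1II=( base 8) 1321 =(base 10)721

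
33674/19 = 1772 + 6/19= 1772.32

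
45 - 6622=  - 6577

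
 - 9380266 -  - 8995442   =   - 384824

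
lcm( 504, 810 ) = 22680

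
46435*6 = 278610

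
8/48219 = 8/48219 =0.00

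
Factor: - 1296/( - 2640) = 27/55 = 3^3*5^( - 1 )*11^( - 1)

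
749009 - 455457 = 293552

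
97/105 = 97/105 = 0.92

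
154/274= 77/137 = 0.56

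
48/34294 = 24/17147 =0.00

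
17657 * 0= 0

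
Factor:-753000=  - 2^3*3^1*5^3 * 251^1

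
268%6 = 4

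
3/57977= 3/57977=0.00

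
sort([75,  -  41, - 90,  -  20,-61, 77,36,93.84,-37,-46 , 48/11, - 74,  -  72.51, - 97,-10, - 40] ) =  [ - 97,-90,-74 , - 72.51,- 61,-46,-41, - 40 ,  -  37,-20, - 10,48/11 , 36,75, 77, 93.84 ] 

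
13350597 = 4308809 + 9041788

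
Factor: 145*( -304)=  - 44080 = - 2^4*5^1*19^1*29^1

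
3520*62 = 218240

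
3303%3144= 159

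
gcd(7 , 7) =7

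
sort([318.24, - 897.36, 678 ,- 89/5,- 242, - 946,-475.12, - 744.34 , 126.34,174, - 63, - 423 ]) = [ - 946, - 897.36, - 744.34,  -  475.12, - 423,  -  242, - 63 ,-89/5, 126.34, 174, 318.24, 678]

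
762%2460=762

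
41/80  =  41/80 = 0.51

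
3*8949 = 26847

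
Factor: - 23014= - 2^1*37^1* 311^1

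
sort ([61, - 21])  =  [ - 21, 61 ]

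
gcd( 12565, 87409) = 7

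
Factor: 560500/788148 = 140125/197037= 3^(  -  2)*5^3 *19^1 *59^1*21893^ ( - 1 )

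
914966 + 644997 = 1559963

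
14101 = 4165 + 9936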